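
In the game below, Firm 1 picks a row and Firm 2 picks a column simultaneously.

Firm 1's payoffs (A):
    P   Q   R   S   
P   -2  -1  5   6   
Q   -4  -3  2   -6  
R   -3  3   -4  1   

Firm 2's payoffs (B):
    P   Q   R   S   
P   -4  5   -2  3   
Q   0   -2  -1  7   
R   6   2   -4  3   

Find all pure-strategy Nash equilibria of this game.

No pure-strategy Nash equilibrium

Find each player's best response to every opponent strategy; NE are the intersections.
Firm 1's best responses — vs P: P (payoff -2); vs Q: R (payoff 3); vs R: P (payoff 5); vs S: P (payoff 6).
Firm 2's best responses — vs P: Q (payoff 5); vs Q: S (payoff 7); vs R: P (payoff 6).
No cell has both players best-responding. For instance, Firm 1's best reply to S is P, but against P Firm 2 prefers Q over S.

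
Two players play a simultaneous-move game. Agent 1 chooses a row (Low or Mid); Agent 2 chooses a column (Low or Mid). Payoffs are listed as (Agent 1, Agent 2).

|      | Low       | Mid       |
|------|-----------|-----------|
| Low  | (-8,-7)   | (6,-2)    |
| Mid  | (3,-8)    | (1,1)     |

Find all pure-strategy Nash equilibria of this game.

(Low, Mid)

A profile is a Nash equilibrium when each player is best-responding to the other.
Agent 1's best responses — vs Low: Mid (payoff 3); vs Mid: Low (payoff 6).
Agent 2's best responses — vs Low: Mid (payoff -2); vs Mid: Mid (payoff 1).
The only mutual best response is (Low, Mid); neither player gains by switching there.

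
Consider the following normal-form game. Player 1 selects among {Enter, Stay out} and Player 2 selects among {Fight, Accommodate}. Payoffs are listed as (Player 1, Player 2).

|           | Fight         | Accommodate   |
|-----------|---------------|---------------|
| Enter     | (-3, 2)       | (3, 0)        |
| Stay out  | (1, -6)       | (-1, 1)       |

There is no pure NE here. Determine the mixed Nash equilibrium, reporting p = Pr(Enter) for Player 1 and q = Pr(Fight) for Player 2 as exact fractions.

Each player's mixing probability is pinned down by making the *other* player indifferent.
Player 2 indifferent between Fight and Accommodate: p·2 + (1−p)·(-6) = p·0 + (1−p)·1 ⟹ (-6) + 8p = 1 + (-1)p ⟹ p = 7/9.
Player 1 indifferent between Enter and Stay out: q·(-3) + (1−q)·3 = q·1 + (1−q)·(-1) ⟹ 3 + (-6)q = (-1) + 2q ⟹ q = 1/2.

p = 7/9, q = 1/2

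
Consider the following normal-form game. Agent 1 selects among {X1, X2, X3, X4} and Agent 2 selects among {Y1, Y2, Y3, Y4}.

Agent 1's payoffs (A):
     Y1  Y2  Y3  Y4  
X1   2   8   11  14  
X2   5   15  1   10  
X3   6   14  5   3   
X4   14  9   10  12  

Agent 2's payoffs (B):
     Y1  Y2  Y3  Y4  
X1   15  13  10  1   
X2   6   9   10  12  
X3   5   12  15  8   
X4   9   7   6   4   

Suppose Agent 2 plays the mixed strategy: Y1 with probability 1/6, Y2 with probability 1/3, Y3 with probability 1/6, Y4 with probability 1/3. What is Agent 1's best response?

Agent 1's best reply maximizes expected payoff against the mix.
X1: (1/6)·2 + (1/3)·8 + (1/6)·11 + (1/3)·14 = 19/2
X2: (1/6)·5 + (1/3)·15 + (1/6)·1 + (1/3)·10 = 28/3
X3: (1/6)·6 + (1/3)·14 + (1/6)·5 + (1/3)·3 = 15/2
X4: (1/6)·14 + (1/3)·9 + (1/6)·10 + (1/3)·12 = 11
Highest expected payoff is 11, from X4.

X4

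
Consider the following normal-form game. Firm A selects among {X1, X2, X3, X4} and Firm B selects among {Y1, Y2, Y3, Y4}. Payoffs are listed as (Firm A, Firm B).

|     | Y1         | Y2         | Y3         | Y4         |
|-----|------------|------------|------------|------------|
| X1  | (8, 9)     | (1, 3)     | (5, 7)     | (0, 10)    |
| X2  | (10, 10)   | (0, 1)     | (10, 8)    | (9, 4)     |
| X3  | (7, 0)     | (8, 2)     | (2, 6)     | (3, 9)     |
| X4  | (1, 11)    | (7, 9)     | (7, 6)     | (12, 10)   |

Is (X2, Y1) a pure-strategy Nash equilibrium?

Holding Firm B at Y1: Firm A gets 10 from X2, versus 8 from X1, 7 from X3, 1 from X4. No profitable deviation for Firm A.
Holding Firm A at X2: Firm B gets 10 from Y1, versus 1 from Y2, 8 from Y3, 4 from Y4. No profitable deviation for Firm B either.

Yes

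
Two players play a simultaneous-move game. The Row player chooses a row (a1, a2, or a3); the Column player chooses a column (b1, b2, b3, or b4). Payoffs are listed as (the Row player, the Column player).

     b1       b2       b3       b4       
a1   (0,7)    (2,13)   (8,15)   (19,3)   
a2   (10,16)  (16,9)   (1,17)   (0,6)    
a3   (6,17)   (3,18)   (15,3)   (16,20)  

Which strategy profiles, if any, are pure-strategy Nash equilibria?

No pure-strategy Nash equilibrium

Check mutual best responses: a cell is a NE iff neither player can gain by unilaterally deviating.
The Row player's best responses — vs b1: a2 (payoff 10); vs b2: a2 (payoff 16); vs b3: a3 (payoff 15); vs b4: a1 (payoff 19).
The Column player's best responses — vs a1: b3 (payoff 15); vs a2: b3 (payoff 17); vs a3: b4 (payoff 20).
No cell has both players best-responding. For instance, the Row player's best reply to b1 is a2, but against a2 the Column player prefers b3 over b1.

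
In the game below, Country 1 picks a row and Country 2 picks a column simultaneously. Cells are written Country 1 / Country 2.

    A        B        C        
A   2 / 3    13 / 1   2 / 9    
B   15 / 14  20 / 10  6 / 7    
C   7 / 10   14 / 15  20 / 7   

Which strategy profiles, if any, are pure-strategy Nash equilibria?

Check mutual best responses: a cell is a NE iff neither player can gain by unilaterally deviating.
Country 1's best responses — vs A: B (payoff 15); vs B: B (payoff 20); vs C: C (payoff 20).
Country 2's best responses — vs A: C (payoff 9); vs B: A (payoff 14); vs C: B (payoff 15).
The only mutual best response is (B, A); neither player gains by switching there.

(B, A)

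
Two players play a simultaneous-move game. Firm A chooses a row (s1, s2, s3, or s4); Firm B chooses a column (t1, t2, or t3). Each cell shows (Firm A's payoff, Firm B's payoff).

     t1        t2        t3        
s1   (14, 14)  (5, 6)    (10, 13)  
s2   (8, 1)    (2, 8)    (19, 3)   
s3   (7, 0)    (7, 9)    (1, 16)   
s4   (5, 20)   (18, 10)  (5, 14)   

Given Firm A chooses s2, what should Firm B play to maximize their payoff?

t2

With Firm A fixed at s2, Firm B's payoffs are: t1 → 1, t2 → 8, t3 → 3.
The maximum is 8, achieved by t2.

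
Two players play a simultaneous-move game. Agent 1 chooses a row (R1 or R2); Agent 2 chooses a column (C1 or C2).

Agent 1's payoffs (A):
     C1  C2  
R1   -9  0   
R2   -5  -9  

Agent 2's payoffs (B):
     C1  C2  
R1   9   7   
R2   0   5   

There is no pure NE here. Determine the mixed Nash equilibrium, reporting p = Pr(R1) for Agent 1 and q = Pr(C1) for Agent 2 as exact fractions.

Each player's mixing probability is pinned down by making the *other* player indifferent.
Agent 2 indifferent between C1 and C2: p·9 + (1−p)·0 = p·7 + (1−p)·5 ⟹ 0 + 9p = 5 + 2p ⟹ p = 5/7.
Agent 1 indifferent between R1 and R2: q·(-9) + (1−q)·0 = q·(-5) + (1−q)·(-9) ⟹ 0 + (-9)q = (-9) + 4q ⟹ q = 9/13.

p = 5/7, q = 9/13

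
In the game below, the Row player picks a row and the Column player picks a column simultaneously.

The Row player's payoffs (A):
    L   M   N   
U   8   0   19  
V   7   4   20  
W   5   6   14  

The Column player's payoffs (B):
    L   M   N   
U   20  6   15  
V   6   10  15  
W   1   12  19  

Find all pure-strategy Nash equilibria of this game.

(U, L) and (V, N)

Find each player's best response to every opponent strategy; NE are the intersections.
The Row player's best responses — vs L: U (payoff 8); vs M: W (payoff 6); vs N: V (payoff 20).
The Column player's best responses — vs U: L (payoff 20); vs V: N (payoff 15); vs W: N (payoff 19).
Mutual best responses occur at (U, L) and (V, N); at each, neither player gains by switching.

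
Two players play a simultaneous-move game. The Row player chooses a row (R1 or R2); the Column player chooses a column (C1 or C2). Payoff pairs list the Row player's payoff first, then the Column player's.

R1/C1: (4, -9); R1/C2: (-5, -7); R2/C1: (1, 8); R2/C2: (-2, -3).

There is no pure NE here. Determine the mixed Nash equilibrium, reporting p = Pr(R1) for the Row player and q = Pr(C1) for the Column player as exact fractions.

p = 11/13, q = 1/2

In a mixed NE each player is indifferent between their pure strategies, so the opponent's mix sets the indifference.
The Column player indifferent between C1 and C2: p·(-9) + (1−p)·8 = p·(-7) + (1−p)·(-3) ⟹ 8 + (-17)p = (-3) + (-4)p ⟹ p = 11/13.
The Row player indifferent between R1 and R2: q·4 + (1−q)·(-5) = q·1 + (1−q)·(-2) ⟹ (-5) + 9q = (-2) + 3q ⟹ q = 1/2.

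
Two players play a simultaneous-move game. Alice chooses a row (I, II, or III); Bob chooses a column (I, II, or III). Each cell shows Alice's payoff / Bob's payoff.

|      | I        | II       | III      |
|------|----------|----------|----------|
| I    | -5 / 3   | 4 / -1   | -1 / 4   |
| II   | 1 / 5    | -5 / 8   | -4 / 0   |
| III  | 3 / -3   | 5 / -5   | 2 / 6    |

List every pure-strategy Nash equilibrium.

A profile is a Nash equilibrium when each player is best-responding to the other.
Alice's best responses — vs I: III (payoff 3); vs II: III (payoff 5); vs III: III (payoff 2).
Bob's best responses — vs I: III (payoff 4); vs II: II (payoff 8); vs III: III (payoff 6).
The only mutual best response is (III, III); neither player gains by switching there.

(III, III)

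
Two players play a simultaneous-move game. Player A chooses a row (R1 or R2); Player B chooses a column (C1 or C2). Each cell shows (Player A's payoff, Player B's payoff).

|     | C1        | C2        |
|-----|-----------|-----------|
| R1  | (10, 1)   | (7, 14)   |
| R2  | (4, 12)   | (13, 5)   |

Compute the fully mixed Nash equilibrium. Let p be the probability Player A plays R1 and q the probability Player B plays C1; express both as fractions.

p = 7/20, q = 1/2

Each player's mixing probability is pinned down by making the *other* player indifferent.
Player B indifferent between C1 and C2: p·1 + (1−p)·12 = p·14 + (1−p)·5 ⟹ 12 + (-11)p = 5 + 9p ⟹ p = 7/20.
Player A indifferent between R1 and R2: q·10 + (1−q)·7 = q·4 + (1−q)·13 ⟹ 7 + 3q = 13 + (-9)q ⟹ q = 1/2.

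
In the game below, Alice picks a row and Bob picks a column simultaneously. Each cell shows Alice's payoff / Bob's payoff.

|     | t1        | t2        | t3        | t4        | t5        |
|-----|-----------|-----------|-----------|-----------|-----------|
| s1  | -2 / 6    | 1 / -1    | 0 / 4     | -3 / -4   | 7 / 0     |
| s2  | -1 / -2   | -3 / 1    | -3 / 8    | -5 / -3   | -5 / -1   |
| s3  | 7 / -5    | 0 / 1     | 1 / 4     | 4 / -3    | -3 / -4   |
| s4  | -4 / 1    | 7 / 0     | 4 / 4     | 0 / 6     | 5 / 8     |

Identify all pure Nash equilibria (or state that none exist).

No pure-strategy Nash equilibrium

A profile is a Nash equilibrium when each player is best-responding to the other.
Alice's best responses — vs t1: s3 (payoff 7); vs t2: s4 (payoff 7); vs t3: s4 (payoff 4); vs t4: s3 (payoff 4); vs t5: s1 (payoff 7).
Bob's best responses — vs s1: t1 (payoff 6); vs s2: t3 (payoff 8); vs s3: t3 (payoff 4); vs s4: t5 (payoff 8).
No cell has both players best-responding. For instance, Alice's best reply to t4 is s3, but against s3 Bob prefers t3 over t4.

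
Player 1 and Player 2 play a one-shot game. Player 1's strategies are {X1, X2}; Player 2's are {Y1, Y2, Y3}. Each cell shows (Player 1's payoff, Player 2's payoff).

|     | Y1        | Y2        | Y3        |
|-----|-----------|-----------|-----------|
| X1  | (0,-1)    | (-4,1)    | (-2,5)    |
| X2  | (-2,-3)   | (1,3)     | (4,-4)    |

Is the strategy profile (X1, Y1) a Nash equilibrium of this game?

Holding Player 2 at Y1: Player 1 gets 0 from X1, versus -2 from X2. No profitable deviation for Player 1.
Holding Player 1 at X1: Player 2 gets -1 from Y1 but could get 5 by switching to Y3. Player 2 has a profitable deviation.

No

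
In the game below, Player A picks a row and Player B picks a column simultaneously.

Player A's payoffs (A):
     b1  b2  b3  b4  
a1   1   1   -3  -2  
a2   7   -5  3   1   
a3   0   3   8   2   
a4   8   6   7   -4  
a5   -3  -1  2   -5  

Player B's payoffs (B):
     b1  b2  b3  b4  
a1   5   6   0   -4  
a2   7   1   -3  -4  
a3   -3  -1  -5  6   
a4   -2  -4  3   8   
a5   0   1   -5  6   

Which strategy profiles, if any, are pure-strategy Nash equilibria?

A profile is a Nash equilibrium when each player is best-responding to the other.
Player A's best responses — vs b1: a4 (payoff 8); vs b2: a4 (payoff 6); vs b3: a3 (payoff 8); vs b4: a3 (payoff 2).
Player B's best responses — vs a1: b2 (payoff 6); vs a2: b1 (payoff 7); vs a3: b4 (payoff 6); vs a4: b4 (payoff 8); vs a5: b4 (payoff 6).
The only mutual best response is (a3, b4); neither player gains by switching there.

(a3, b4)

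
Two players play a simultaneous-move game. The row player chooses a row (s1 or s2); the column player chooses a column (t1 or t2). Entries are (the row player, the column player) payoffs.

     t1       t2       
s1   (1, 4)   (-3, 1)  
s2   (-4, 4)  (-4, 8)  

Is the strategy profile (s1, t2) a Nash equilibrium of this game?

No

Holding the column player at t2: the row player gets -3 from s1, versus -4 from s2. No profitable deviation for the row player.
Holding the row player at s1: the column player gets 1 from t2 but could get 4 by switching to t1. The column player has a profitable deviation.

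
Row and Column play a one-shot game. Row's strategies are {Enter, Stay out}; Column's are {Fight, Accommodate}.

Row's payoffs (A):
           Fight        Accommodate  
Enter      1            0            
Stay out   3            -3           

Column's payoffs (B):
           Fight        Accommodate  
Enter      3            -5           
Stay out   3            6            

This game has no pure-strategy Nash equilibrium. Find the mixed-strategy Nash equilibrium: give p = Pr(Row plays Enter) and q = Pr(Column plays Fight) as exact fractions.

Each player's mixing probability is pinned down by making the *other* player indifferent.
Column indifferent between Fight and Accommodate: p·3 + (1−p)·3 = p·(-5) + (1−p)·6 ⟹ 3 + 0p = 6 + (-11)p ⟹ p = 3/11.
Row indifferent between Enter and Stay out: q·1 + (1−q)·0 = q·3 + (1−q)·(-3) ⟹ 0 + 1q = (-3) + 6q ⟹ q = 3/5.

p = 3/11, q = 3/5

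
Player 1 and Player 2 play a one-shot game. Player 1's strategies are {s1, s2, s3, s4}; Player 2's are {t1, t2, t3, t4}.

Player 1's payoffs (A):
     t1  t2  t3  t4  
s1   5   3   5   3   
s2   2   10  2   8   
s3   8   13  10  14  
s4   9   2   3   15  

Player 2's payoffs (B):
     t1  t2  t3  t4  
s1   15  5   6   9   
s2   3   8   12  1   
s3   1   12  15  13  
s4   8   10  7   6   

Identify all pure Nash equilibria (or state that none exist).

Find each player's best response to every opponent strategy; NE are the intersections.
Player 1's best responses — vs t1: s4 (payoff 9); vs t2: s3 (payoff 13); vs t3: s3 (payoff 10); vs t4: s4 (payoff 15).
Player 2's best responses — vs s1: t1 (payoff 15); vs s2: t3 (payoff 12); vs s3: t3 (payoff 15); vs s4: t2 (payoff 10).
The only mutual best response is (s3, t3); neither player gains by switching there.

(s3, t3)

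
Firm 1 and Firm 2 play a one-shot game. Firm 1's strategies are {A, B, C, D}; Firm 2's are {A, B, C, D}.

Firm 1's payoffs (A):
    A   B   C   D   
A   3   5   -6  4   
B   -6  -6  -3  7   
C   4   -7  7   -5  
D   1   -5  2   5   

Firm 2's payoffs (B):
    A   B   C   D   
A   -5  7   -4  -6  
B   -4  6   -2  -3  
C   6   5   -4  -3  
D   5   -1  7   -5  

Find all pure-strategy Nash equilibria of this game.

(A, B) and (C, A)

A profile is a Nash equilibrium when each player is best-responding to the other.
Firm 1's best responses — vs A: C (payoff 4); vs B: A (payoff 5); vs C: C (payoff 7); vs D: B (payoff 7).
Firm 2's best responses — vs A: B (payoff 7); vs B: B (payoff 6); vs C: A (payoff 6); vs D: C (payoff 7).
Mutual best responses occur at (A, B) and (C, A); at each, neither player gains by switching.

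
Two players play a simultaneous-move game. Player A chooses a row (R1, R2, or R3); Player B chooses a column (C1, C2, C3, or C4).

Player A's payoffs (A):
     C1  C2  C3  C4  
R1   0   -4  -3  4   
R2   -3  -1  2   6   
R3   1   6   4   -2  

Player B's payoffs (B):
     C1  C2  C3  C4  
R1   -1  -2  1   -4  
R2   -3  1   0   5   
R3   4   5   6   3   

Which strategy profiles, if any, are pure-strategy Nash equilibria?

Check mutual best responses: a cell is a NE iff neither player can gain by unilaterally deviating.
Player A's best responses — vs C1: R3 (payoff 1); vs C2: R3 (payoff 6); vs C3: R3 (payoff 4); vs C4: R2 (payoff 6).
Player B's best responses — vs R1: C3 (payoff 1); vs R2: C4 (payoff 5); vs R3: C3 (payoff 6).
Mutual best responses occur at (R2, C4) and (R3, C3); at each, neither player gains by switching.

(R2, C4) and (R3, C3)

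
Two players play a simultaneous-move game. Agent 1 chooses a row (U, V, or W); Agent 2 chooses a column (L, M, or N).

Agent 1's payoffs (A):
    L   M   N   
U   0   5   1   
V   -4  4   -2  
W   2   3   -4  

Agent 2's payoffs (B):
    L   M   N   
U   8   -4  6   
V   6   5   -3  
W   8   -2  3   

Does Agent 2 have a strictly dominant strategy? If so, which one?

L

Check whether one of Agent 2's strategies beats all alternatives regardless of what the opponent does.
L strictly dominates: vs U: 8 > each of {-4, 6}; vs V: 6 > each of {5, -3}; vs W: 8 > each of {-2, 3}.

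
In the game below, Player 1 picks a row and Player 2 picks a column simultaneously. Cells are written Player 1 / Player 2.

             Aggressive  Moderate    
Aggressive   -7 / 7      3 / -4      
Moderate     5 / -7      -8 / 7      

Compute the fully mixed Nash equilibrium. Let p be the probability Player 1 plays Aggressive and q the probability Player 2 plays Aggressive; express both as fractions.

p = 14/25, q = 11/23

In a mixed NE each player is indifferent between their pure strategies, so the opponent's mix sets the indifference.
Player 2 indifferent between Aggressive and Moderate: p·7 + (1−p)·(-7) = p·(-4) + (1−p)·7 ⟹ (-7) + 14p = 7 + (-11)p ⟹ p = 14/25.
Player 1 indifferent between Aggressive and Moderate: q·(-7) + (1−q)·3 = q·5 + (1−q)·(-8) ⟹ 3 + (-10)q = (-8) + 13q ⟹ q = 11/23.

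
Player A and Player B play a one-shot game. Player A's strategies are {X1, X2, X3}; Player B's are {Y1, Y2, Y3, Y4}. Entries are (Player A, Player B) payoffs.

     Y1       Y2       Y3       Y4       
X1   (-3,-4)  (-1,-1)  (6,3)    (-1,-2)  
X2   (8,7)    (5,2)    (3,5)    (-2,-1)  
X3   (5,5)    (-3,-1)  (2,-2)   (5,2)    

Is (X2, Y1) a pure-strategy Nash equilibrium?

Yes

Holding Player B at Y1: Player A gets 8 from X2, versus -3 from X1, 5 from X3. No profitable deviation for Player A.
Holding Player A at X2: Player B gets 7 from Y1, versus 2 from Y2, 5 from Y3, -1 from Y4. No profitable deviation for Player B either.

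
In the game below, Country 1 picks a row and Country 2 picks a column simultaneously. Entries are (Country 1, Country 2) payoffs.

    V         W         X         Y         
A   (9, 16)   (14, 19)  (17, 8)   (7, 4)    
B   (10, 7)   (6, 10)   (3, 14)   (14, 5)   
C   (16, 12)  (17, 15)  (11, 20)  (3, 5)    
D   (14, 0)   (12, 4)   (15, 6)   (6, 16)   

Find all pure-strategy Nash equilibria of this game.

Find each player's best response to every opponent strategy; NE are the intersections.
Country 1's best responses — vs V: C (payoff 16); vs W: C (payoff 17); vs X: A (payoff 17); vs Y: B (payoff 14).
Country 2's best responses — vs A: W (payoff 19); vs B: X (payoff 14); vs C: X (payoff 20); vs D: Y (payoff 16).
No cell has both players best-responding. For instance, Country 1's best reply to X is A, but against A Country 2 prefers W over X.

None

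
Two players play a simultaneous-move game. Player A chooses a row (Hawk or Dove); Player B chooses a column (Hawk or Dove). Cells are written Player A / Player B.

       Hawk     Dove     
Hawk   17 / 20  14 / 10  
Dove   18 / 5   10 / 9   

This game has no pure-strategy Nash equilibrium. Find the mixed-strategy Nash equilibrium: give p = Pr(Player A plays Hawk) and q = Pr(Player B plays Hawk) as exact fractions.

Each player's mixing probability is pinned down by making the *other* player indifferent.
Player B indifferent between Hawk and Dove: p·20 + (1−p)·5 = p·10 + (1−p)·9 ⟹ 5 + 15p = 9 + 1p ⟹ p = 2/7.
Player A indifferent between Hawk and Dove: q·17 + (1−q)·14 = q·18 + (1−q)·10 ⟹ 14 + 3q = 10 + 8q ⟹ q = 4/5.

p = 2/7, q = 4/5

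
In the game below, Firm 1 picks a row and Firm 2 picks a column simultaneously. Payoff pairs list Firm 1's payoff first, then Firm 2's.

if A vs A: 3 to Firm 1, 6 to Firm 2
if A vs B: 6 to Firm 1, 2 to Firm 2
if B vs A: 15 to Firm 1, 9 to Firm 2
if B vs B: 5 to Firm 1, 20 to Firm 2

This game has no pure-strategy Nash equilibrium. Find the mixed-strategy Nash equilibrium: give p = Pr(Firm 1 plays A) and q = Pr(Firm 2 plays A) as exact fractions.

p = 11/15, q = 1/13

In a mixed NE each player is indifferent between their pure strategies, so the opponent's mix sets the indifference.
Firm 2 indifferent between A and B: p·6 + (1−p)·9 = p·2 + (1−p)·20 ⟹ 9 + (-3)p = 20 + (-18)p ⟹ p = 11/15.
Firm 1 indifferent between A and B: q·3 + (1−q)·6 = q·15 + (1−q)·5 ⟹ 6 + (-3)q = 5 + 10q ⟹ q = 1/13.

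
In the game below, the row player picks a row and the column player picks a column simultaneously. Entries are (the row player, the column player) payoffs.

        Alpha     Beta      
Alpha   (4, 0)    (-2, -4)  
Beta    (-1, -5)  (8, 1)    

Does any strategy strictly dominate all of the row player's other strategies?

Check whether one of the row player's strategies beats all alternatives regardless of what the opponent does.
Alpha is not dominant: against Beta, Beta gives 8 > -2.
Beta is not dominant: against Alpha, Alpha gives 4 > -1.
No single strategy is best against every opponent action.

No strictly dominant strategy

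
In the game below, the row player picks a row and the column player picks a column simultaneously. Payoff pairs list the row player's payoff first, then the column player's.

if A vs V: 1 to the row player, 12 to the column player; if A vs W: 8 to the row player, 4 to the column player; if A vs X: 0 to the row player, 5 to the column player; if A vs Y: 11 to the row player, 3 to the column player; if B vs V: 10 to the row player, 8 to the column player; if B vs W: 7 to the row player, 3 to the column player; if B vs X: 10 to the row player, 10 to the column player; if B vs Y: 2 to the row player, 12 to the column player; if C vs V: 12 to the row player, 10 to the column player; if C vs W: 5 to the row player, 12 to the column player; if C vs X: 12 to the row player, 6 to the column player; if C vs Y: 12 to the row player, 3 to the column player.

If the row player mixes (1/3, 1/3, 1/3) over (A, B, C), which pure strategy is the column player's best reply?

V

The column player's best reply maximizes expected payoff against the mix.
V: (1/3)·12 + (1/3)·8 + (1/3)·10 = 10
W: (1/3)·4 + (1/3)·3 + (1/3)·12 = 19/3
X: (1/3)·5 + (1/3)·10 + (1/3)·6 = 7
Y: (1/3)·3 + (1/3)·12 + (1/3)·3 = 6
Highest expected payoff is 10, from V.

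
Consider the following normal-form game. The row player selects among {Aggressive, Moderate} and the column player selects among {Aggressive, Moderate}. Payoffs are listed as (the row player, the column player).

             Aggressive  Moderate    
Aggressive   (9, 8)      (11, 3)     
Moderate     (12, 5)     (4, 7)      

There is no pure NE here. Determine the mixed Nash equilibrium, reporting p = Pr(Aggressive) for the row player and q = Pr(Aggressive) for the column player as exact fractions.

In a mixed NE each player is indifferent between their pure strategies, so the opponent's mix sets the indifference.
The column player indifferent between Aggressive and Moderate: p·8 + (1−p)·5 = p·3 + (1−p)·7 ⟹ 5 + 3p = 7 + (-4)p ⟹ p = 2/7.
The row player indifferent between Aggressive and Moderate: q·9 + (1−q)·11 = q·12 + (1−q)·4 ⟹ 11 + (-2)q = 4 + 8q ⟹ q = 7/10.

p = 2/7, q = 7/10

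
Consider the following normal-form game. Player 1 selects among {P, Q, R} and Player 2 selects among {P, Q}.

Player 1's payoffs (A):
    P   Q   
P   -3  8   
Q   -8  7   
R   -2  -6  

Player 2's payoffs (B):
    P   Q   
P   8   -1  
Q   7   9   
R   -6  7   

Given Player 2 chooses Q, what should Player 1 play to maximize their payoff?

P

With Player 2 fixed at Q, Player 1's payoffs are: P → 8, Q → 7, R → -6.
The maximum is 8, achieved by P.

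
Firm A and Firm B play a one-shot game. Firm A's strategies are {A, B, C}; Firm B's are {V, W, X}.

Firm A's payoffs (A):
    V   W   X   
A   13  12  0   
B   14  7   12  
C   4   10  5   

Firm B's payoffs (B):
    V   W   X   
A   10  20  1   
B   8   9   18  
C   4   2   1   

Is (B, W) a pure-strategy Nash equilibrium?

Holding Firm B at W: Firm A gets 7 from B but could get 12 by switching to A. Firm A has a profitable deviation.

No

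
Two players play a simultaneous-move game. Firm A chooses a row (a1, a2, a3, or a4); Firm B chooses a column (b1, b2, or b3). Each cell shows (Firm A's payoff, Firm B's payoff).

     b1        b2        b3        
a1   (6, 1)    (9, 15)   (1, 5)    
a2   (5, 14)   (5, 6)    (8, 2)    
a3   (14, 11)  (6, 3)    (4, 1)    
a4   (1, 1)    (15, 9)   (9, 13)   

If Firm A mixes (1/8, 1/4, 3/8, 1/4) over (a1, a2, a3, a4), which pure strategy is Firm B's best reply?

b1

Firm B's best reply maximizes expected payoff against the mix.
b1: (1/8)·1 + (1/4)·14 + (3/8)·11 + (1/4)·1 = 8
b2: (1/8)·15 + (1/4)·6 + (3/8)·3 + (1/4)·9 = 27/4
b3: (1/8)·5 + (1/4)·2 + (3/8)·1 + (1/4)·13 = 19/4
Highest expected payoff is 8, from b1.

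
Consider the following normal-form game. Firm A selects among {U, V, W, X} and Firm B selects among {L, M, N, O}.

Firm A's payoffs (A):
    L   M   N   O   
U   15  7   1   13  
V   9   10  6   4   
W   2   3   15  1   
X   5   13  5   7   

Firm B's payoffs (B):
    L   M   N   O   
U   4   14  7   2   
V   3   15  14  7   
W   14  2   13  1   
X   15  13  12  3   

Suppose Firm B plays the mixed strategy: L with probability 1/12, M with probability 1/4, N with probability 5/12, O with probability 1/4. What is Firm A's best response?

Firm A's best reply maximizes expected payoff against the mix.
U: (1/12)·15 + (1/4)·7 + (5/12)·1 + (1/4)·13 = 20/3
V: (1/12)·9 + (1/4)·10 + (5/12)·6 + (1/4)·4 = 27/4
W: (1/12)·2 + (1/4)·3 + (5/12)·15 + (1/4)·1 = 89/12
X: (1/12)·5 + (1/4)·13 + (5/12)·5 + (1/4)·7 = 15/2
Highest expected payoff is 15/2, from X.

X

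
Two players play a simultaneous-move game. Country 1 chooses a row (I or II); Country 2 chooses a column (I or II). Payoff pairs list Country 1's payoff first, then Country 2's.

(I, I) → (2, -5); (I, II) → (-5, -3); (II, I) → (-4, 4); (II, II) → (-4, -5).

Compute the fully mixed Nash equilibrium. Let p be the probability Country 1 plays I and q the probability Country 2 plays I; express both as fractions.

Each player's mixing probability is pinned down by making the *other* player indifferent.
Country 2 indifferent between I and II: p·(-5) + (1−p)·4 = p·(-3) + (1−p)·(-5) ⟹ 4 + (-9)p = (-5) + 2p ⟹ p = 9/11.
Country 1 indifferent between I and II: q·2 + (1−q)·(-5) = q·(-4) + (1−q)·(-4) ⟹ (-5) + 7q = (-4) + 0q ⟹ q = 1/7.

p = 9/11, q = 1/7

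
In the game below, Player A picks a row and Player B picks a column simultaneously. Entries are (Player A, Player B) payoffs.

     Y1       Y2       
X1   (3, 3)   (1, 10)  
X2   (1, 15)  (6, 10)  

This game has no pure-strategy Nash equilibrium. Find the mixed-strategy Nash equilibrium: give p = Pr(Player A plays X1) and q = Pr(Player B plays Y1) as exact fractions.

p = 5/12, q = 5/7

In a mixed NE each player is indifferent between their pure strategies, so the opponent's mix sets the indifference.
Player B indifferent between Y1 and Y2: p·3 + (1−p)·15 = p·10 + (1−p)·10 ⟹ 15 + (-12)p = 10 + 0p ⟹ p = 5/12.
Player A indifferent between X1 and X2: q·3 + (1−q)·1 = q·1 + (1−q)·6 ⟹ 1 + 2q = 6 + (-5)q ⟹ q = 5/7.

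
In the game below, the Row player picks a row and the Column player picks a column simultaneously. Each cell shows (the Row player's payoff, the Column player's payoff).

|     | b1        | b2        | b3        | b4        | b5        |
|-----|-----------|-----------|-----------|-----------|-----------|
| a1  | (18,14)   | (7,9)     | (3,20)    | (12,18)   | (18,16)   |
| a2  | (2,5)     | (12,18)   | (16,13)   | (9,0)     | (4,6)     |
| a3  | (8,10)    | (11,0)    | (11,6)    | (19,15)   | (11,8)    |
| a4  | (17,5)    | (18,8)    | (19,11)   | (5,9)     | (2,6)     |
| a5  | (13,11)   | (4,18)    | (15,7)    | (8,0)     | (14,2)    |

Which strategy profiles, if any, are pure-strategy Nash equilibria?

A profile is a Nash equilibrium when each player is best-responding to the other.
The Row player's best responses — vs b1: a1 (payoff 18); vs b2: a4 (payoff 18); vs b3: a4 (payoff 19); vs b4: a3 (payoff 19); vs b5: a1 (payoff 18).
The Column player's best responses — vs a1: b3 (payoff 20); vs a2: b2 (payoff 18); vs a3: b4 (payoff 15); vs a4: b3 (payoff 11); vs a5: b2 (payoff 18).
Mutual best responses occur at (a3, b4) and (a4, b3); at each, neither player gains by switching.

(a3, b4) and (a4, b3)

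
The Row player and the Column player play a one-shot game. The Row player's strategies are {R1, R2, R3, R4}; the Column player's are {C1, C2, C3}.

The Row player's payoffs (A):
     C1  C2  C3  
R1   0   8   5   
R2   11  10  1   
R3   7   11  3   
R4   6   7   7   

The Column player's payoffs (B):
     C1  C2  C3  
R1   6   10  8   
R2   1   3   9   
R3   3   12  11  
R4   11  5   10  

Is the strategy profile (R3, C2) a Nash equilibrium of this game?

Yes

Holding the Column player at C2: the Row player gets 11 from R3, versus 8 from R1, 10 from R2, 7 from R4. No profitable deviation for the Row player.
Holding the Row player at R3: the Column player gets 12 from C2, versus 3 from C1, 11 from C3. No profitable deviation for the Column player either.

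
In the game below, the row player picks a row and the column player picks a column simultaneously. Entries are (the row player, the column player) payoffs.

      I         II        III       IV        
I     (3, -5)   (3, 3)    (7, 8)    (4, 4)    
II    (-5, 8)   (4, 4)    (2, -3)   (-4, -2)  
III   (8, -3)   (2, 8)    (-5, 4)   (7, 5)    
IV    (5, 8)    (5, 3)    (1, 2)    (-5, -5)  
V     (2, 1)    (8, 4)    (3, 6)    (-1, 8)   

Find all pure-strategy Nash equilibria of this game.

(I, III)

A profile is a Nash equilibrium when each player is best-responding to the other.
The row player's best responses — vs I: III (payoff 8); vs II: V (payoff 8); vs III: I (payoff 7); vs IV: III (payoff 7).
The column player's best responses — vs I: III (payoff 8); vs II: I (payoff 8); vs III: II (payoff 8); vs IV: I (payoff 8); vs V: IV (payoff 8).
The only mutual best response is (I, III); neither player gains by switching there.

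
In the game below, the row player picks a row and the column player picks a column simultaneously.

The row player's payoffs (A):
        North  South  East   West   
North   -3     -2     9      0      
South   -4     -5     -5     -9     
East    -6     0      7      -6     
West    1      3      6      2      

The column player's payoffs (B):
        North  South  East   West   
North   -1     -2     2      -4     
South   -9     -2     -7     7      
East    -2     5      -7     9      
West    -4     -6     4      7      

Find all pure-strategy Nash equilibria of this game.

Check mutual best responses: a cell is a NE iff neither player can gain by unilaterally deviating.
The row player's best responses — vs North: West (payoff 1); vs South: West (payoff 3); vs East: North (payoff 9); vs West: West (payoff 2).
The column player's best responses — vs North: East (payoff 2); vs South: West (payoff 7); vs East: West (payoff 9); vs West: West (payoff 7).
Mutual best responses occur at (North, East) and (West, West); at each, neither player gains by switching.

(North, East) and (West, West)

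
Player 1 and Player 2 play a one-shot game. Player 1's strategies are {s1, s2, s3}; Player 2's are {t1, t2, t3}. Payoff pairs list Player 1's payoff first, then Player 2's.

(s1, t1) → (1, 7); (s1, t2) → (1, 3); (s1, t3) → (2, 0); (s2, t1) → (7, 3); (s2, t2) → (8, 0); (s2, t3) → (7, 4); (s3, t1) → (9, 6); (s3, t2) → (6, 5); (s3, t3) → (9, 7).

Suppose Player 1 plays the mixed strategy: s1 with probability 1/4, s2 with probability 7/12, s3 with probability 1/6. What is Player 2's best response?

t1

Player 2's best reply maximizes expected payoff against the mix.
t1: (1/4)·7 + (7/12)·3 + (1/6)·6 = 9/2
t2: (1/4)·3 + (7/12)·0 + (1/6)·5 = 19/12
t3: (1/4)·0 + (7/12)·4 + (1/6)·7 = 7/2
Highest expected payoff is 9/2, from t1.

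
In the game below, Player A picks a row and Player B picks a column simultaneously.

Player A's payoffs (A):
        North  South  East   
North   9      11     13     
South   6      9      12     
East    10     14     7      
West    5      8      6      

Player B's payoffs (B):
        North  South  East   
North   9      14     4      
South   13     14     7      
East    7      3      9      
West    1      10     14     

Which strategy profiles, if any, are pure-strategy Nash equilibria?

No pure-strategy Nash equilibrium

Find each player's best response to every opponent strategy; NE are the intersections.
Player A's best responses — vs North: East (payoff 10); vs South: East (payoff 14); vs East: North (payoff 13).
Player B's best responses — vs North: South (payoff 14); vs South: South (payoff 14); vs East: East (payoff 9); vs West: East (payoff 14).
No cell has both players best-responding. For instance, Player A's best reply to North is East, but against East Player B prefers East over North.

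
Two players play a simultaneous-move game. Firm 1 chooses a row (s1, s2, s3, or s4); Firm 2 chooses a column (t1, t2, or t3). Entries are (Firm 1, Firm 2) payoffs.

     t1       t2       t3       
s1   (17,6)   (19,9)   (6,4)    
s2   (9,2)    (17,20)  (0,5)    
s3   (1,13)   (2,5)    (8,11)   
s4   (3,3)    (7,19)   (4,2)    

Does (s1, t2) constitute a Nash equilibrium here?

Yes

Holding Firm 2 at t2: Firm 1 gets 19 from s1, versus 17 from s2, 2 from s3, 7 from s4. No profitable deviation for Firm 1.
Holding Firm 1 at s1: Firm 2 gets 9 from t2, versus 6 from t1, 4 from t3. No profitable deviation for Firm 2 either.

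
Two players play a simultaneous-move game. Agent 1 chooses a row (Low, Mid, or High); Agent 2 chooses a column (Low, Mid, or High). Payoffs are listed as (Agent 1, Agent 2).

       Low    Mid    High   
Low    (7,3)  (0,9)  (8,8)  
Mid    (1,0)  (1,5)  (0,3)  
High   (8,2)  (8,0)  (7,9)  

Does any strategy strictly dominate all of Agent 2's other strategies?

No strictly dominant strategy

Check whether one of Agent 2's strategies beats all alternatives regardless of what the opponent does.
Low is not dominant: against Low, Mid gives 9 > 3.
Mid is not dominant: against High, Low gives 2 > 0.
High is not dominant: against Low, Mid gives 9 > 8.
No single strategy is best against every opponent action.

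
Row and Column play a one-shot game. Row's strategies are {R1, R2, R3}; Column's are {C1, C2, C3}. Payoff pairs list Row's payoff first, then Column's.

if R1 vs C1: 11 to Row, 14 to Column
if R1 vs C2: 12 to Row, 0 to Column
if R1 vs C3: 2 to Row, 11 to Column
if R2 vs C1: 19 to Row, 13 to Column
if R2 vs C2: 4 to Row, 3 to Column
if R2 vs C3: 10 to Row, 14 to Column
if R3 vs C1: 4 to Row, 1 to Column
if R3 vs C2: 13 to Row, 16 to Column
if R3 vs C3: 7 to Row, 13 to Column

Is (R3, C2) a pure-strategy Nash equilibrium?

Holding Column at C2: Row gets 13 from R3, versus 12 from R1, 4 from R2. No profitable deviation for Row.
Holding Row at R3: Column gets 16 from C2, versus 1 from C1, 13 from C3. No profitable deviation for Column either.

Yes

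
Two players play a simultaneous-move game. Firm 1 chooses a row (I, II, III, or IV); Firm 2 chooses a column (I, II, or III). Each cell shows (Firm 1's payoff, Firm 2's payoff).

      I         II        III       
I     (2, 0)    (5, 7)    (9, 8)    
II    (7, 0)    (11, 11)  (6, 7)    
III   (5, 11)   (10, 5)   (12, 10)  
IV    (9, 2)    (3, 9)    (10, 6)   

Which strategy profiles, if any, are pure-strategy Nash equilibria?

(II, II)

A profile is a Nash equilibrium when each player is best-responding to the other.
Firm 1's best responses — vs I: IV (payoff 9); vs II: II (payoff 11); vs III: III (payoff 12).
Firm 2's best responses — vs I: III (payoff 8); vs II: II (payoff 11); vs III: I (payoff 11); vs IV: II (payoff 9).
The only mutual best response is (II, II); neither player gains by switching there.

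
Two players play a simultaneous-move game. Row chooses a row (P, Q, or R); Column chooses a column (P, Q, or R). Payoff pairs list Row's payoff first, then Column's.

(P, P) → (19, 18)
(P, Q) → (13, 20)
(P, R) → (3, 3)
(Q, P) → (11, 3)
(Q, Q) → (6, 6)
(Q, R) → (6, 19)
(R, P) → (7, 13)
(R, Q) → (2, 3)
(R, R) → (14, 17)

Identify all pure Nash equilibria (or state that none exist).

A profile is a Nash equilibrium when each player is best-responding to the other.
Row's best responses — vs P: P (payoff 19); vs Q: P (payoff 13); vs R: R (payoff 14).
Column's best responses — vs P: Q (payoff 20); vs Q: R (payoff 19); vs R: R (payoff 17).
Mutual best responses occur at (P, Q) and (R, R); at each, neither player gains by switching.

(P, Q) and (R, R)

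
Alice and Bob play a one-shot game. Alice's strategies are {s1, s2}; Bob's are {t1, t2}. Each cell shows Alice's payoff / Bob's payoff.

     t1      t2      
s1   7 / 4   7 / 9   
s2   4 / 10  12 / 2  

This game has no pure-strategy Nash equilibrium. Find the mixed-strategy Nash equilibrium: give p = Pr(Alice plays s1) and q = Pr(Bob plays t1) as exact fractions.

In a mixed NE each player is indifferent between their pure strategies, so the opponent's mix sets the indifference.
Bob indifferent between t1 and t2: p·4 + (1−p)·10 = p·9 + (1−p)·2 ⟹ 10 + (-6)p = 2 + 7p ⟹ p = 8/13.
Alice indifferent between s1 and s2: q·7 + (1−q)·7 = q·4 + (1−q)·12 ⟹ 7 + 0q = 12 + (-8)q ⟹ q = 5/8.

p = 8/13, q = 5/8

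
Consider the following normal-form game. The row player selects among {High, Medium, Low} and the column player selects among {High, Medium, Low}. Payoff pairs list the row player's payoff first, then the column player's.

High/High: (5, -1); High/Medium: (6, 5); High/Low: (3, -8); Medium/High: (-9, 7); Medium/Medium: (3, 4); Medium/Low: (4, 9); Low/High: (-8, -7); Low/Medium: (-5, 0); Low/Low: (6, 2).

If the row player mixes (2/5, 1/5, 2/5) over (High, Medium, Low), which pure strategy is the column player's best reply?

The column player's best reply maximizes expected payoff against the mix.
High: (2/5)·(-1) + (1/5)·7 + (2/5)·(-7) = -9/5
Medium: (2/5)·5 + (1/5)·4 + (2/5)·0 = 14/5
Low: (2/5)·(-8) + (1/5)·9 + (2/5)·2 = -3/5
Highest expected payoff is 14/5, from Medium.

Medium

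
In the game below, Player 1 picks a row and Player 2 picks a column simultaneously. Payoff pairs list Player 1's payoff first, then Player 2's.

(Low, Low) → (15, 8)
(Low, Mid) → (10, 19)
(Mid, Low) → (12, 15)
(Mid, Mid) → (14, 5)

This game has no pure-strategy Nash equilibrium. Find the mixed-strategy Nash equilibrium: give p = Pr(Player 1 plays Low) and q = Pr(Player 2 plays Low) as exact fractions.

Each player's mixing probability is pinned down by making the *other* player indifferent.
Player 2 indifferent between Low and Mid: p·8 + (1−p)·15 = p·19 + (1−p)·5 ⟹ 15 + (-7)p = 5 + 14p ⟹ p = 10/21.
Player 1 indifferent between Low and Mid: q·15 + (1−q)·10 = q·12 + (1−q)·14 ⟹ 10 + 5q = 14 + (-2)q ⟹ q = 4/7.

p = 10/21, q = 4/7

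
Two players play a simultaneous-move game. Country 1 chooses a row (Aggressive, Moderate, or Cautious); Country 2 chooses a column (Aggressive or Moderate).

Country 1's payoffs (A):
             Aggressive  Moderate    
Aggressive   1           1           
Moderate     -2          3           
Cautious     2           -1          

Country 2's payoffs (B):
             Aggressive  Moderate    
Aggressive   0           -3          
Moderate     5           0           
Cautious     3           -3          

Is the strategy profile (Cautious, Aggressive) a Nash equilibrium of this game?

Yes

Holding Country 2 at Aggressive: Country 1 gets 2 from Cautious, versus 1 from Aggressive, -2 from Moderate. No profitable deviation for Country 1.
Holding Country 1 at Cautious: Country 2 gets 3 from Aggressive, versus -3 from Moderate. No profitable deviation for Country 2 either.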